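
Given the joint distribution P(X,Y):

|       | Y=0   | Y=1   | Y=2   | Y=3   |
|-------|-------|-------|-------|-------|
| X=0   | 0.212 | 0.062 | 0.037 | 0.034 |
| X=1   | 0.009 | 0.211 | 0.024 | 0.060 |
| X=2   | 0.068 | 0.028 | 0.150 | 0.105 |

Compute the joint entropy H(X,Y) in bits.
3.1326 bits

H(X,Y) = -Σ_{x,y} P(x,y) log₂ P(x,y). Per-cell terms -P(x,y)·log₂P(x,y):
  X=0: 0.47443, 0.24872, 0.17598, 0.16586
  X=1: 0.06116, 0.47363, 0.12914, 0.24353
  X=2: 0.26373, 0.14444, 0.41054, 0.34141
Sum of the 12 terms: H(X,Y) = 3.1326 bits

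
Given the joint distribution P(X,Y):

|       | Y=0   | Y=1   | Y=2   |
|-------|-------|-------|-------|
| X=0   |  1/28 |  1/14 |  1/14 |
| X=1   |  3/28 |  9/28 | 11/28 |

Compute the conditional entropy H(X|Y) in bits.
0.6722 bits

H(X|Y) = H(X,Y) - H(Y)

H(X,Y) = -Σ_{x,y} P(x,y) log₂ P(x,y). Per-cell terms -P(x,y)·log₂P(x,y):
  X=0: 0.17169, 0.27195, 0.27195
  X=1: 0.34526, 0.52632, 0.52954
Sum of the 6 terms: H(X,Y) = 2.1167 bits

Marginal of Y (column sums):
  P(Y=0) = 1/28 + 3/28 = 1/7
  P(Y=1) = 1/14 + 9/28 = 11/28
  P(Y=2) = 1/14 + 11/28 = 13/28
H(Y) = -[(1/7)·log₂(1/7) + (11/28)·log₂(11/28) + (13/28)·log₂(13/28)]
  = 0.40105 + 0.52954 + 0.51392 = 1.4445 bits

H(X|Y) = H(X,Y) - H(Y) = 2.1167 - 1.4445 = 0.6722 bits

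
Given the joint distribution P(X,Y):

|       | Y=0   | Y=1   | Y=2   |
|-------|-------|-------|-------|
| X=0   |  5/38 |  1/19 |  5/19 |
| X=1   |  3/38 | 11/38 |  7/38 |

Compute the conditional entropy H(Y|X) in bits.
1.3799 bits

H(Y|X) = H(X,Y) - H(X)

H(X,Y) = -Σ_{x,y} P(x,y) log₂ P(x,y). Per-cell terms -P(x,y)·log₂P(x,y):
  X=0: 0.3850, 0.2236, 0.5068
  X=1: 0.2892, 0.5177, 0.4496
Sum of the 6 terms: H(X,Y) = 2.3719 bits

Marginal of X (row sums):
  P(X=0) = 5/38 + 1/19 + 5/19 = 17/38
  P(X=1) = 3/38 + 11/38 + 7/38 = 21/38
H(X) = -[(17/38)·log₂(17/38) + (21/38)·log₂(21/38)]
  = 0.5192 + 0.4728 = 0.9920 bits

H(Y|X) = H(X,Y) - H(X) = 2.3719 - 0.9920 = 1.3799 bits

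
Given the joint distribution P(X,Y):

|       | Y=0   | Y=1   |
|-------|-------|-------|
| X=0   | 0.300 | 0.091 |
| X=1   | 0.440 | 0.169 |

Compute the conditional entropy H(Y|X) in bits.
0.8249 bits

H(Y|X) = H(X,Y) - H(X)

H(X,Y) = -Σ_{x,y} P(x,y) log₂ P(x,y). Per-cell terms -P(x,y)·log₂P(x,y):
  X=0: 0.521090, 0.314677
  X=1: 0.521147, 0.433469
Sum of the 4 terms: H(X,Y) = 1.79038 bits

Marginal of X (row sums):
  P(X=0) = 0.300 + 0.091 = 0.391
  P(X=1) = 0.440 + 0.169 = 0.609
H(X) = -[0.391·log₂(0.391) + 0.609·log₂(0.609)]
  = 0.529711 + 0.435731 = 0.96544 bits

H(Y|X) = H(X,Y) - H(X) = 1.79038 - 0.96544 = 0.8249 bits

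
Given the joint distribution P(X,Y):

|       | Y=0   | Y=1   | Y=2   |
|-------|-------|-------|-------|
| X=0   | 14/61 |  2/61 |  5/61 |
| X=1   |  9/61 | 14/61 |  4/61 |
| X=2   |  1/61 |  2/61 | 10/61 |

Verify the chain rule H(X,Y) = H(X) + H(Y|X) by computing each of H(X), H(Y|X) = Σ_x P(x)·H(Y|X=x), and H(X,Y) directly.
H(X) = 1.5254 bits, H(Y|X) = 1.2584 bits, H(X,Y) = 2.7838 bits

Marginal of X (row sums):
  P(X=0) = 14/61 + 2/61 + 5/61 = 21/61
  P(X=1) = 9/61 + 14/61 + 4/61 = 27/61
  P(X=2) = 1/61 + 2/61 + 10/61 = 13/61
H(X) = -[(21/61)·log₂(21/61) + (27/61)·log₂(27/61) + (13/61)·log₂(13/61)]
  = 0.5296 + 0.5205 + 0.4753 = 1.5254 bits

H(Y|X) = Σ_x P(x)·H(Y|X=x):
  X=0: P(X=0) = 21/61, P(Y|X=0) = (2/3, 2/21, 5/21) → H(Y|X=0) = 1.2060
  X=1: P(X=1) = 27/61, P(Y|X=1) = (1/3, 14/27, 4/27) → H(Y|X=1) = 1.4278
  X=2: P(X=2) = 13/61, P(Y|X=2) = (1/13, 2/13, 10/13) → H(Y|X=2) = 0.9913
H(Y|X) = (21/61)·1.2060 + (27/61)·1.4278 + (13/61)·0.9913 = 1.2584 bits

H(X,Y) = -Σ_{x,y} P(x,y) log₂ P(x,y). Per-cell terms -P(x,y)·log₂P(x,y):
  X=0: 0.4873, 0.1617, 0.2958
  X=1: 0.4073, 0.4873, 0.2578
  X=2: 0.0972, 0.1617, 0.4277
Sum of the 9 terms: H(X,Y) = 2.7838 bits

Chain rule check:
  H(X) + H(Y|X) = 1.5254 + 1.2584 = 2.7838 bits
  H(X,Y) = 2.7838 bits
✓ Chain rule verified.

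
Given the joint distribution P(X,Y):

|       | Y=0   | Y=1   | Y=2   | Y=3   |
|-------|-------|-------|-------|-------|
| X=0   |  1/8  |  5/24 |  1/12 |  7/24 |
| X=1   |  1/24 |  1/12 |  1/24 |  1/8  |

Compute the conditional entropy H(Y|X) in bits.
1.8486 bits

H(Y|X) = H(X,Y) - H(X)

H(X,Y) = -Σ_{x,y} P(x,y) log₂ P(x,y). Per-cell terms -P(x,y)·log₂P(x,y):
  X=0: 0.37500, 0.47147, 0.29875, 0.51847
  X=1: 0.19104, 0.29875, 0.19104, 0.37500
Sum of the 8 terms: H(X,Y) = 2.7195 bits

Marginal of X (row sums):
  P(X=0) = 1/8 + 5/24 + 1/12 + 7/24 = 17/24
  P(X=1) = 1/24 + 1/12 + 1/24 + 1/8 = 7/24
H(X) = -[(17/24)·log₂(17/24) + (7/24)·log₂(7/24)]
  = 0.35240 + 0.51847 = 0.8709 bits

H(Y|X) = H(X,Y) - H(X) = 2.7195 - 0.8709 = 1.8486 bits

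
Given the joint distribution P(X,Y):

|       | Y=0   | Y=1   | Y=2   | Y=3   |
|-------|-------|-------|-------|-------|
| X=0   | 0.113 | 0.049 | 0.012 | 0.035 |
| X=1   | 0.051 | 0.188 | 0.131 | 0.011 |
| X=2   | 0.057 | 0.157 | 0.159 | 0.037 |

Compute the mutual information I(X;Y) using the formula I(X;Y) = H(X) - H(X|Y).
0.1650 bits

I(X;Y) = H(X) - H(X|Y)

Marginal of X (row sums):
  P(X=0) = 0.113 + 0.049 + 0.012 + 0.035 = 0.209
  P(X=1) = 0.051 + 0.188 + 0.131 + 0.011 = 0.381
  P(X=2) = 0.057 + 0.157 + 0.159 + 0.037 = 0.410
H(X) = -[0.209·log₂(0.209) + 0.381·log₂(0.381) + 0.410·log₂(0.410)]
  = 0.4720 + 0.5304 + 0.5274 = 1.5298 bits

Marginal of Y (column sums):
  P(Y=0) = 0.113 + 0.051 + 0.057 = 0.221
  P(Y=1) = 0.049 + 0.188 + 0.157 = 0.394
  P(Y=2) = 0.012 + 0.131 + 0.159 = 0.302
  P(Y=3) = 0.035 + 0.011 + 0.037 = 0.083
H(X|Y) = Σ_y P(y)·H(X|Y=y):
  Y=0: P(Y=0) = 0.221, P(X|Y=0) = (113/221, 3/13, 57/221) → H(X|Y=0) = 1.4872
  Y=1: P(Y=1) = 0.394, P(X|Y=1) = (49/394, 94/197, 157/394) → H(X|Y=1) = 1.4123
  Y=2: P(Y=2) = 0.302, P(X|Y=2) = (6/151, 131/302, 159/302) → H(X|Y=2) = 1.1949
  Y=3: P(Y=3) = 0.083, P(X|Y=3) = (35/83, 11/83, 37/83) → H(X|Y=3) = 1.4313
H(X|Y) = 0.221·1.4872 + 0.394·1.4123 + 0.302·1.1949 + 0.083·1.4313 = 1.3648 bits

I(X;Y) = H(X) - H(X|Y) = 1.5298 - 1.3648 = 0.1650 bits

Cross-check via I(X;Y) = H(X) + H(Y) - H(X,Y): computing H(Y) from the column sums and H(X,Y) from the 12 cells in the same way gives H(Y) = 1.8304 bits and H(X,Y) = 3.1952 bits, so
I(X;Y) = 1.5298 + 1.8304 - 3.1952 = 0.1650 bits ✓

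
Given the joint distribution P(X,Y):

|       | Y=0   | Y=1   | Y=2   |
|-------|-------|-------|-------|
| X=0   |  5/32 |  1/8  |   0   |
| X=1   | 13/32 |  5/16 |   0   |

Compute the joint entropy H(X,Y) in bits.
1.8458 bits

H(X,Y) = -Σ_{x,y} P(x,y) log₂ P(x,y). Per-cell terms -P(x,y)·log₂P(x,y):
  X=0: 0.41845, 0.37500, 0.00000
  X=1: 0.52795, 0.52440, 0.00000
  (cells with P = 0 contribute 0)
Sum of the 6 terms: H(X,Y) = 1.8458 bits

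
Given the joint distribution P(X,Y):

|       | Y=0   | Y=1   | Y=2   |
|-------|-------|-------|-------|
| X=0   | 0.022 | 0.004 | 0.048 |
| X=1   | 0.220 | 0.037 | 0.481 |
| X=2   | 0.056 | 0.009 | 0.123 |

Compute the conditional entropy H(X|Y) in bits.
1.0547 bits

H(X|Y) = H(X,Y) - H(Y)

H(X,Y) = -Σ_{x,y} P(x,y) log₂ P(x,y). Per-cell terms -P(x,y)·log₂P(x,y):
  X=0: 0.12114, 0.03186, 0.21028
  X=1: 0.48057, 0.17598, 0.50788
  X=2: 0.23287, 0.06116, 0.37186
Sum of the 9 terms: H(X,Y) = 2.1936 bits

Marginal of Y (column sums):
  P(Y=0) = 0.022 + 0.220 + 0.056 = 0.298
  P(Y=1) = 0.004 + 0.037 + 0.009 = 0.050
  P(Y=2) = 0.048 + 0.481 + 0.123 = 0.652
H(Y) = -[0.298·log₂(0.298) + 0.050·log₂(0.050) + 0.652·log₂(0.652)]
  = 0.52049 + 0.21610 + 0.40232 = 1.1389 bits

H(X|Y) = H(X,Y) - H(Y) = 2.1936 - 1.1389 = 1.0547 bits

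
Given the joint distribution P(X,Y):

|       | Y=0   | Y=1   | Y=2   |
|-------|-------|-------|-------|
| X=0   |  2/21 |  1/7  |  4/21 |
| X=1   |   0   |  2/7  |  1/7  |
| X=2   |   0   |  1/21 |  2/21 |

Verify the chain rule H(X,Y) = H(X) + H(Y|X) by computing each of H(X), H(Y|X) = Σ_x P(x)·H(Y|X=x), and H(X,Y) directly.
H(X) = 1.4488 bits, H(Y|X) = 1.1807 bits, H(X,Y) = 2.6295 bits

Marginal of X (row sums):
  P(X=0) = 2/21 + 1/7 + 4/21 = 3/7
  P(X=1) = 0 + 2/7 + 1/7 = 3/7
  P(X=2) = 0 + 1/21 + 2/21 = 1/7
H(X) = -[(3/7)·log₂(3/7) + (3/7)·log₂(3/7) + (1/7)·log₂(1/7)]
  = 0.52388 + 0.52388 + 0.40105 = 1.4488 bits

H(Y|X) = Σ_x P(x)·H(Y|X=x):
  X=0: P(X=0) = 3/7, P(Y|X=0) = (2/9, 1/3, 4/9) → H(Y|X=0) = 1.53049
  X=1: P(X=1) = 3/7, P(Y|X=1) = (0, 2/3, 1/3) → H(Y|X=1) = 0.91830
  X=2: P(X=2) = 1/7, P(Y|X=2) = (0, 1/3, 2/3) → H(Y|X=2) = 0.91830
H(Y|X) = (3/7)·1.53049 + (3/7)·0.91830 + (1/7)·0.91830 = 1.1807 bits

H(X,Y) = -Σ_{x,y} P(x,y) log₂ P(x,y). Per-cell terms -P(x,y)·log₂P(x,y):
  X=0: 0.32308, 0.40105, 0.45568
  X=1: 0.00000, 0.51639, 0.40105
  X=2: 0.00000, 0.20916, 0.32308
  (cells with P = 0 contribute 0)
Sum of the 9 terms: H(X,Y) = 2.6295 bits

Chain rule check:
  H(X) + H(Y|X) = 1.4488 + 1.1807 = 2.6295 bits
  H(X,Y) = 2.6295 bits
✓ Chain rule verified.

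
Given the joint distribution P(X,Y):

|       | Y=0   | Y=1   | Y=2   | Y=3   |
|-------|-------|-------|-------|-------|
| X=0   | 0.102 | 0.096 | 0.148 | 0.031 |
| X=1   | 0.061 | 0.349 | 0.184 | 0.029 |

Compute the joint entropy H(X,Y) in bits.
2.5974 bits

H(X,Y) = -Σ_{x,y} P(x,y) log₂ P(x,y). Per-cell terms -P(x,y)·log₂P(x,y):
  X=0: 0.3359, 0.3246, 0.4079, 0.1554
  X=1: 0.2461, 0.5300, 0.4494, 0.1481
Sum of the 8 terms: H(X,Y) = 2.5974 bits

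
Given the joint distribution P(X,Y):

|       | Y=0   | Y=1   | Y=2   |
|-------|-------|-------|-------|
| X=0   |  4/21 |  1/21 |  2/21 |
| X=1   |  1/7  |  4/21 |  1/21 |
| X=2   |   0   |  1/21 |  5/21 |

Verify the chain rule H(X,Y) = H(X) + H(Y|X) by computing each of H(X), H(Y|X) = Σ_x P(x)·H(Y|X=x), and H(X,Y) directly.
H(X) = 1.5751 bits, H(Y|X) = 1.1808 bits, H(X,Y) = 2.7559 bits

Marginal of X (row sums):
  P(X=0) = 4/21 + 1/21 + 2/21 = 1/3
  P(X=1) = 1/7 + 4/21 + 1/21 = 8/21
  P(X=2) = 0 + 1/21 + 5/21 = 2/7
H(X) = -[(1/3)·log₂(1/3) + (8/21)·log₂(8/21) + (2/7)·log₂(2/7)]
  = 0.52832 + 0.53041 + 0.51639 = 1.5751 bits

H(Y|X) = Σ_x P(x)·H(Y|X=x):
  X=0: P(X=0) = 1/3, P(Y|X=0) = (4/7, 1/7, 2/7) → H(Y|X=0) = 1.37878
  X=1: P(X=1) = 8/21, P(Y|X=1) = (3/8, 1/2, 1/8) → H(Y|X=1) = 1.40564
  X=2: P(X=2) = 2/7, P(Y|X=2) = (0, 1/6, 5/6) → H(Y|X=2) = 0.65002
H(Y|X) = (1/3)·1.37878 + (8/21)·1.40564 + (2/7)·0.65002 = 1.1808 bits

H(X,Y) = -Σ_{x,y} P(x,y) log₂ P(x,y). Per-cell terms -P(x,y)·log₂P(x,y):
  X=0: 0.45568, 0.20916, 0.32308
  X=1: 0.40105, 0.45568, 0.20916
  X=2: 0.00000, 0.20916, 0.49295
  (cells with P = 0 contribute 0)
Sum of the 9 terms: H(X,Y) = 2.7559 bits

Chain rule check:
  H(X) + H(Y|X) = 1.5751 + 1.1808 = 2.7559 bits
  H(X,Y) = 2.7559 bits
✓ Chain rule verified.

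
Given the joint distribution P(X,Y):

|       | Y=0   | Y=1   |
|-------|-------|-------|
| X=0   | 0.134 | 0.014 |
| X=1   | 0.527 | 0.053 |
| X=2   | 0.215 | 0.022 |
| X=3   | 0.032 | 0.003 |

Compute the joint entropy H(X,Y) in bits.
1.9684 bits

H(X,Y) = -Σ_{x,y} P(x,y) log₂ P(x,y). Per-cell terms -P(x,y)·log₂P(x,y):
  X=0: 0.38856, 0.08622
  X=1: 0.48701, 0.22461
  X=2: 0.47678, 0.12114
  X=3: 0.15891, 0.02514
Sum of the 8 terms: H(X,Y) = 1.9684 bits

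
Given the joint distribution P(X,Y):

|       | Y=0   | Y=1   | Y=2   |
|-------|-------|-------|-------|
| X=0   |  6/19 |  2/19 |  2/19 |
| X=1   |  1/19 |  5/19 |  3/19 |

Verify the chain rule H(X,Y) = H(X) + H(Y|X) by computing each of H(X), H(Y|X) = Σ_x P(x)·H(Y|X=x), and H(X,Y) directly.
H(X) = 0.9980 bits, H(Y|X) = 1.3618 bits, H(X,Y) = 2.3598 bits

Marginal of X (row sums):
  P(X=0) = 6/19 + 2/19 + 2/19 = 10/19
  P(X=1) = 1/19 + 5/19 + 3/19 = 9/19
H(X) = -[(10/19)·log₂(10/19) + (9/19)·log₂(9/19)]
  = 0.4874 + 0.5106 = 0.9980 bits

H(Y|X) = Σ_x P(x)·H(Y|X=x):
  X=0: P(X=0) = 10/19, P(Y|X=0) = (3/5, 1/5, 1/5) → H(Y|X=0) = 1.3710
  X=1: P(X=1) = 9/19, P(Y|X=1) = (1/9, 5/9, 1/3) → H(Y|X=1) = 1.3516
H(Y|X) = (10/19)·1.3710 + (9/19)·1.3516 = 1.3618 bits

H(X,Y) = -Σ_{x,y} P(x,y) log₂ P(x,y). Per-cell terms -P(x,y)·log₂P(x,y):
  X=0: 0.5251, 0.3419, 0.3419
  X=1: 0.2236, 0.5068, 0.4205
Sum of the 6 terms: H(X,Y) = 2.3598 bits

Chain rule check:
  H(X) + H(Y|X) = 0.9980 + 1.3618 = 2.3598 bits
  H(X,Y) = 2.3598 bits
✓ Chain rule verified.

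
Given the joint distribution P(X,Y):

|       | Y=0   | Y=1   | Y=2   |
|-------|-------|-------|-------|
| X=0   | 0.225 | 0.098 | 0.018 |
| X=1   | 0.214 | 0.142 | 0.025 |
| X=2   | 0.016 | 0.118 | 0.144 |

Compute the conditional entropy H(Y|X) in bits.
1.2146 bits

H(Y|X) = H(X,Y) - H(X)

H(X,Y) = -Σ_{x,y} P(x,y) log₂ P(x,y). Per-cell terms -P(x,y)·log₂P(x,y):
  X=0: 0.4842, 0.3284, 0.1043
  X=1: 0.4760, 0.3999, 0.1330
  X=2: 0.0955, 0.3638, 0.4026
Sum of the 9 terms: H(X,Y) = 2.7877 bits

Marginal of X (row sums):
  P(X=0) = 0.225 + 0.098 + 0.018 = 0.341
  P(X=1) = 0.214 + 0.142 + 0.025 = 0.381
  P(X=2) = 0.016 + 0.118 + 0.144 = 0.278
H(X) = -[0.341·log₂(0.341) + 0.381·log₂(0.381) + 0.278·log₂(0.278)]
  = 0.5293 + 0.5304 + 0.5134 = 1.5731 bits

H(Y|X) = H(X,Y) - H(X) = 2.7877 - 1.5731 = 1.2146 bits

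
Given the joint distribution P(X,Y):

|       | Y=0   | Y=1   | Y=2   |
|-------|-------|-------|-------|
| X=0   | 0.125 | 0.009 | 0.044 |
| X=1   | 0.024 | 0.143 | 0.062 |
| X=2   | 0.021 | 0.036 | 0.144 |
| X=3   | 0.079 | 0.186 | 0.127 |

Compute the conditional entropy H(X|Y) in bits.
1.6639 bits

H(X|Y) = H(X,Y) - H(Y)

H(X,Y) = -Σ_{x,y} P(x,y) log₂ P(x,y). Per-cell terms -P(x,y)·log₂P(x,y):
  X=0: 0.3750, 0.0612, 0.1983
  X=1: 0.1291, 0.4012, 0.2487
  X=2: 0.1170, 0.1727, 0.4026
  X=3: 0.2893, 0.4514, 0.3781
Sum of the 12 terms: H(X,Y) = 3.2246 bits

Marginal of Y (column sums):
  P(Y=0) = 0.125 + 0.024 + 0.021 + 0.079 = 0.249
  P(Y=1) = 0.009 + 0.143 + 0.036 + 0.186 = 0.374
  P(Y=2) = 0.044 + 0.062 + 0.144 + 0.127 = 0.377
H(Y) = -[0.249·log₂(0.249) + 0.374·log₂(0.374) + 0.377·log₂(0.377)]
  = 0.4994 + 0.5307 + 0.5306 = 1.5607 bits

H(X|Y) = H(X,Y) - H(Y) = 3.2246 - 1.5607 = 1.6639 bits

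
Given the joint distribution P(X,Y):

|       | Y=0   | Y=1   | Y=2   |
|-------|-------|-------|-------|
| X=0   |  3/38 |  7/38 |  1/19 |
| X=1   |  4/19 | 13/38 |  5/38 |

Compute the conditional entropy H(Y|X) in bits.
1.4502 bits

H(Y|X) = H(X,Y) - H(X)

H(X,Y) = -Σ_{x,y} P(x,y) log₂ P(x,y). Per-cell terms -P(x,y)·log₂P(x,y):
  X=0: 0.289181, 0.449579, 0.223575
  X=1: 0.473248, 0.529404, 0.385000
Sum of the 6 terms: H(X,Y) = 2.349987 bits

Marginal of X (row sums):
  P(X=0) = 3/38 + 7/38 + 1/19 = 6/19
  P(X=1) = 4/19 + 13/38 + 5/38 = 13/19
H(X) = -[(6/19)·log₂(6/19) + (13/19)·log₂(13/19)]
  = 0.525147 + 0.374597 = 0.899744 bits

H(Y|X) = H(X,Y) - H(X) = 2.349987 - 0.899744 = 1.4502 bits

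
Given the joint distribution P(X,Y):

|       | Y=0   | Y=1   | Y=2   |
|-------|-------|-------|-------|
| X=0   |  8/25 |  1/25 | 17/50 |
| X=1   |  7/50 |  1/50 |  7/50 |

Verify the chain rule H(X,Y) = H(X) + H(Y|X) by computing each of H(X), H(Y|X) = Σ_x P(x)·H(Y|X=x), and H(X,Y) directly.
H(X) = 0.8813 bits, H(Y|X) = 1.2668 bits, H(X,Y) = 2.1481 bits

Marginal of X (row sums):
  P(X=0) = 8/25 + 1/25 + 17/50 = 7/10
  P(X=1) = 7/50 + 1/50 + 7/50 = 3/10
H(X) = -[(7/10)·log₂(7/10) + (3/10)·log₂(3/10)]
  = 0.360201 + 0.521090 = 0.8813 bits

H(Y|X) = Σ_x P(x)·H(Y|X=x):
  X=0: P(X=0) = 7/10, P(Y|X=0) = (16/35, 2/35, 17/35) → H(Y|X=0) = 1.258230
  X=1: P(X=1) = 3/10, P(Y|X=1) = (7/15, 1/15, 7/15) → H(Y|X=1) = 1.286693
H(Y|X) = (7/10)·1.258230 + (3/10)·1.286693 = 1.2668 bits

H(X,Y) = -Σ_{x,y} P(x,y) log₂ P(x,y). Per-cell terms -P(x,y)·log₂P(x,y):
  X=0: 0.526034, 0.185754, 0.529174
  X=1: 0.397110, 0.112877, 0.397110
Sum of the 6 terms: H(X,Y) = 2.1481 bits

Chain rule check:
  H(X) + H(Y|X) = 0.8813 + 1.2668 = 2.1481 bits
  H(X,Y) = 2.1481 bits
✓ Chain rule verified.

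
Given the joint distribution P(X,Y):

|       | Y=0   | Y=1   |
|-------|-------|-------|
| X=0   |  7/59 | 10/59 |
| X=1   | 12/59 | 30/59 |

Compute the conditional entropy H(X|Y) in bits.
0.8558 bits

H(X|Y) = H(X,Y) - H(Y)

H(X,Y) = -Σ_{x,y} P(x,y) log₂ P(x,y). Per-cell terms -P(x,y)·log₂P(x,y):
  X=0: 0.36486, 0.43402
  X=1: 0.46732, 0.49615
Sum of the 4 terms: H(X,Y) = 1.76235 bits

Marginal of Y (column sums):
  P(Y=0) = 7/59 + 12/59 = 19/59
  P(Y=1) = 10/59 + 30/59 = 40/59
H(Y) = -[(19/59)·log₂(19/59) + (40/59)·log₂(40/59)]
  = 0.52643 + 0.38015 = 0.90658 bits

H(X|Y) = H(X,Y) - H(Y) = 1.76235 - 0.90658 = 0.8558 bits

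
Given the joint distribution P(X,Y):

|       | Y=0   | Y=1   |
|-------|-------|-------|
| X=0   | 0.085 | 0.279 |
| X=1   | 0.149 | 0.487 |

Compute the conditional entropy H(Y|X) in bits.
0.7849 bits

H(Y|X) = H(X,Y) - H(X)

H(X,Y) = -Σ_{x,y} P(x,y) log₂ P(x,y). Per-cell terms -P(x,y)·log₂P(x,y):
  X=0: 0.30229, 0.51382
  X=1: 0.40925, 0.50551
Sum of the 4 terms: H(X,Y) = 1.7309 bits

Marginal of X (row sums):
  P(X=0) = 0.085 + 0.279 = 0.364
  P(X=1) = 0.149 + 0.487 = 0.636
H(X) = -[0.364·log₂(0.364) + 0.636·log₂(0.636)]
  = 0.53071 + 0.41525 = 0.9460 bits

H(Y|X) = H(X,Y) - H(X) = 1.7309 - 0.9460 = 0.7849 bits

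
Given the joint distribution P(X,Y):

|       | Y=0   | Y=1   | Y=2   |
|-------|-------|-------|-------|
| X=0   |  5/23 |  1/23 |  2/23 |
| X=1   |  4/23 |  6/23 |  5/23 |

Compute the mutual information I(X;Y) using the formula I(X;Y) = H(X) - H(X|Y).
0.1015 bits

I(X;Y) = H(X) - H(X|Y)

Marginal of X (row sums):
  P(X=0) = 5/23 + 1/23 + 2/23 = 8/23
  P(X=1) = 4/23 + 6/23 + 5/23 = 15/23
H(X) = -[(8/23)·log₂(8/23) + (15/23)·log₂(15/23)]
  = 0.5299 + 0.4022 = 0.9321 bits

Marginal of Y (column sums):
  P(Y=0) = 5/23 + 4/23 = 9/23
  P(Y=1) = 1/23 + 6/23 = 7/23
  P(Y=2) = 2/23 + 5/23 = 7/23
H(X|Y) = Σ_y P(y)·H(X|Y=y):
  Y=0: P(Y=0) = 9/23, P(X|Y=0) = (5/9, 4/9) → H(X|Y=0) = 0.9911
  Y=1: P(Y=1) = 7/23, P(X|Y=1) = (1/7, 6/7) → H(X|Y=1) = 0.5917
  Y=2: P(Y=2) = 7/23, P(X|Y=2) = (2/7, 5/7) → H(X|Y=2) = 0.8631
H(X|Y) = (9/23)·0.9911 + (7/23)·0.5917 + (7/23)·0.8631 = 0.8306 bits

I(X;Y) = H(X) - H(X|Y) = 0.9321 - 0.8306 = 0.1015 bits

Cross-check via I(X;Y) = H(X) + H(Y) - H(X,Y): computing H(Y) from the column sums and H(X,Y) from the 6 cells in the same way gives H(Y) = 1.5743 bits and H(X,Y) = 2.4049 bits, so
I(X;Y) = 0.9321 + 1.5743 - 2.4049 = 0.1015 bits ✓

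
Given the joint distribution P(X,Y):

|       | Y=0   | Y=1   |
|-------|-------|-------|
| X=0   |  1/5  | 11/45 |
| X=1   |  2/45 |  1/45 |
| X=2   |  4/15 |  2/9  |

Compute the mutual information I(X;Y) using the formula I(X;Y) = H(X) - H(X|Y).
0.0112 bits

I(X;Y) = H(X) - H(X|Y)

Marginal of X (row sums):
  P(X=0) = 1/5 + 11/45 = 4/9
  P(X=1) = 2/45 + 1/45 = 1/15
  P(X=2) = 4/15 + 2/9 = 22/45
H(X) = -[(4/9)·log₂(4/9) + (1/15)·log₂(1/15) + (22/45)·log₂(22/45)]
  = 0.51997 + 0.26046 + 0.50474 = 1.28517 bits

Marginal of Y (column sums):
  P(Y=0) = 1/5 + 2/45 + 4/15 = 23/45
  P(Y=1) = 11/45 + 1/45 + 2/9 = 22/45
H(X|Y) = Σ_y P(y)·H(X|Y=y):
  Y=0: P(Y=0) = 23/45, P(X|Y=0) = (9/23, 2/23, 12/23) → H(X|Y=0) = 1.32578
  Y=1: P(Y=1) = 22/45, P(X|Y=1) = (1/2, 1/22, 5/11) → H(X|Y=1) = 1.21975
H(X|Y) = (23/45)·1.32578 + (22/45)·1.21975 = 1.27394 bits

I(X;Y) = H(X) - H(X|Y) = 1.28517 - 1.27394 = 0.0112 bits

Cross-check via I(X;Y) = H(X) + H(Y) - H(X,Y): computing H(Y) from the column sums and H(X,Y) from the 6 cells in the same way gives H(Y) = 0.99964 bits and H(X,Y) = 2.27359 bits, so
I(X;Y) = 1.28517 + 0.99964 - 2.27359 = 0.0112 bits ✓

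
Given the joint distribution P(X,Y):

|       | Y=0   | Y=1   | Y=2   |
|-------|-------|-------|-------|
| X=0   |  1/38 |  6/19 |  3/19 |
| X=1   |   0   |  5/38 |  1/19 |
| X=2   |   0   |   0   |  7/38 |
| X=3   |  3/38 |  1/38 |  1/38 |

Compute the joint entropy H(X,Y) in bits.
2.7073 bits

H(X,Y) = -Σ_{x,y} P(x,y) log₂ P(x,y). Per-cell terms -P(x,y)·log₂P(x,y):
  X=0: 0.1381, 0.5251, 0.4205
  X=1: 0.0000, 0.3850, 0.2236
  X=2: 0.0000, 0.0000, 0.4496
  X=3: 0.2892, 0.1381, 0.1381
  (cells with P = 0 contribute 0)
Sum of the 12 terms: H(X,Y) = 2.7073 bits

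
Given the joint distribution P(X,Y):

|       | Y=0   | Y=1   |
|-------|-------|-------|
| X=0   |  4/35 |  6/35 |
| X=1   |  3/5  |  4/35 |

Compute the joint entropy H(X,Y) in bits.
1.5936 bits

H(X,Y) = -Σ_{x,y} P(x,y) log₂ P(x,y). Per-cell terms -P(x,y)·log₂P(x,y):
  X=0: 0.3576, 0.4362
  X=1: 0.4422, 0.3576
Sum of the 4 terms: H(X,Y) = 1.5936 bits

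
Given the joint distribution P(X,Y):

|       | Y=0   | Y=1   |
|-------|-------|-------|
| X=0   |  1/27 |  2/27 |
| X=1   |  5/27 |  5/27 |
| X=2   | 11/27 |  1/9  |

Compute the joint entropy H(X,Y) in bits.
2.2353 bits

H(X,Y) = -Σ_{x,y} P(x,y) log₂ P(x,y). Per-cell terms -P(x,y)·log₂P(x,y):
  X=0: 0.17611, 0.27814
  X=1: 0.45055, 0.45055
  X=2: 0.52778, 0.35221
Sum of the 6 terms: H(X,Y) = 2.2353 bits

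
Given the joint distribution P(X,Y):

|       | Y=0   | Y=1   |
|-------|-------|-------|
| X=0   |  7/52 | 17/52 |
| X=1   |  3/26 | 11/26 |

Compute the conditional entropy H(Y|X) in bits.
0.8056 bits

H(Y|X) = H(X,Y) - H(X)

H(X,Y) = -Σ_{x,y} P(x,y) log₂ P(x,y). Per-cell terms -P(x,y)·log₂P(x,y):
  X=0: 0.3895, 0.5273
  X=1: 0.3595, 0.5250
Sum of the 4 terms: H(X,Y) = 1.8013 bits

Marginal of X (row sums):
  P(X=0) = 7/52 + 17/52 = 6/13
  P(X=1) = 3/26 + 11/26 = 7/13
H(X) = -[(6/13)·log₂(6/13) + (7/13)·log₂(7/13)]
  = 0.5148 + 0.4809 = 0.9957 bits

H(Y|X) = H(X,Y) - H(X) = 1.8013 - 0.9957 = 0.8056 bits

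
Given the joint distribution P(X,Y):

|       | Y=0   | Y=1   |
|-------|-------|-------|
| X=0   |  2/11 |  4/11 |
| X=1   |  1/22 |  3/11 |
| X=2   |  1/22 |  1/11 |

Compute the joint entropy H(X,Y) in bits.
2.2090 bits

H(X,Y) = -Σ_{x,y} P(x,y) log₂ P(x,y). Per-cell terms -P(x,y)·log₂P(x,y):
  X=0: 0.4472, 0.5307
  X=1: 0.2027, 0.5112
  X=2: 0.2027, 0.3145
Sum of the 6 terms: H(X,Y) = 2.2090 bits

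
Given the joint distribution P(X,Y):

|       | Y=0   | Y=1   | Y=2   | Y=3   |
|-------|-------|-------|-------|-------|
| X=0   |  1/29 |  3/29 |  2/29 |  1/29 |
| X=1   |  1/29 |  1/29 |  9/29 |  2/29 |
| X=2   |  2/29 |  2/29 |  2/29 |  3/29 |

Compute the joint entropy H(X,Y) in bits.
3.2015 bits

H(X,Y) = -Σ_{x,y} P(x,y) log₂ P(x,y). Per-cell terms -P(x,y)·log₂P(x,y):
  X=0: 0.16752, 0.33859, 0.26607, 0.16752
  X=1: 0.16752, 0.16752, 0.52388, 0.26607
  X=2: 0.26607, 0.26607, 0.26607, 0.33859
Sum of the 12 terms: H(X,Y) = 3.2015 bits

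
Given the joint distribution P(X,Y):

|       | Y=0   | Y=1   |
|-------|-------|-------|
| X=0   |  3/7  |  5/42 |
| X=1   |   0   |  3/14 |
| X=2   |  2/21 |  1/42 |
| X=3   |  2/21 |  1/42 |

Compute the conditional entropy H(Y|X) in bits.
0.5855 bits

H(Y|X) = H(X,Y) - H(X)

H(X,Y) = -Σ_{x,y} P(x,y) log₂ P(x,y). Per-cell terms -P(x,y)·log₂P(x,y):
  X=0: 0.52388247, 0.36552254
  X=1: 0.00000000, 0.47622695
  X=2: 0.32307785, 0.12838851
  X=3: 0.32307785, 0.12838851
  (cells with P = 0 contribute 0)
Sum of the 8 terms: H(X,Y) = 2.2685647 bits

Marginal of X (row sums):
  P(X=0) = 3/7 + 5/42 = 23/42
  P(X=1) = 0 + 3/14 = 3/14
  P(X=2) = 2/21 + 1/42 = 5/42
  P(X=3) = 2/21 + 1/42 = 5/42
H(X) = -[(23/42)·log₂(23/42) + (3/14)·log₂(3/14) + (5/42)·log₂(5/42) + (5/42)·log₂(5/42)]
  = 0.47574704 + 0.47622695 + 0.36552254 + 0.36552254 = 1.6830191 bits

H(Y|X) = H(X,Y) - H(X) = 2.2685647 - 1.6830191 = 0.5855 bits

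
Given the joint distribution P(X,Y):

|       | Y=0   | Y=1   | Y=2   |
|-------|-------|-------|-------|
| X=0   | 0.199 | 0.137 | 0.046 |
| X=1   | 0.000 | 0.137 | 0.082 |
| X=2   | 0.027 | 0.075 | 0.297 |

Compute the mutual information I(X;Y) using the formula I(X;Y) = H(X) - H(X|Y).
0.3880 bits

I(X;Y) = H(X) - H(X|Y)

Marginal of X (row sums):
  P(X=0) = 0.199 + 0.137 + 0.046 = 0.382
  P(X=1) = 0.000 + 0.137 + 0.082 = 0.219
  P(X=2) = 0.027 + 0.075 + 0.297 = 0.399
H(X) = -[0.382·log₂(0.382) + 0.219·log₂(0.219) + 0.399·log₂(0.399)]
  = 0.53035 + 0.47983 + 0.52889 = 1.53907 bits

Marginal of Y (column sums):
  P(Y=0) = 0.199 + 0.000 + 0.027 = 0.226
  P(Y=1) = 0.137 + 0.137 + 0.075 = 0.349
  P(Y=2) = 0.046 + 0.082 + 0.297 = 0.425
H(X|Y) = Σ_y P(y)·H(X|Y=y):
  Y=0: P(Y=0) = 0.226, P(X|Y=0) = (199/226, 0, 27/226) → H(X|Y=0) = 0.52783
  Y=1: P(Y=1) = 0.349, P(X|Y=1) = (137/349, 137/349, 75/349) → H(X|Y=1) = 1.53584
  Y=2: P(Y=2) = 0.425, P(X|Y=2) = (46/425, 82/425, 297/425) → H(X|Y=2) = 1.16648
H(X|Y) = 0.226·0.52783 + 0.349·1.53584 + 0.425·1.16648 = 1.15105 bits

I(X;Y) = H(X) - H(X|Y) = 1.53907 - 1.15105 = 0.3880 bits

Cross-check via I(X;Y) = H(X) + H(Y) - H(X,Y): computing H(Y) from the column sums and H(X,Y) from the 9 cells in the same way gives H(Y) = 1.53958 bits and H(X,Y) = 2.69064 bits, so
I(X;Y) = 1.53907 + 1.53958 - 2.69064 = 0.3880 bits ✓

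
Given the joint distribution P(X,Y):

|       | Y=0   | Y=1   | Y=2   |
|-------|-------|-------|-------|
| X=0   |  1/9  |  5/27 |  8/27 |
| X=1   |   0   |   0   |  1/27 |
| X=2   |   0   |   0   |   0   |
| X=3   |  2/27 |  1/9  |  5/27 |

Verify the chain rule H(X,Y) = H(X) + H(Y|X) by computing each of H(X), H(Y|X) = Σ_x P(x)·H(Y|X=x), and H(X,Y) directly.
H(X) = 1.1542 bits, H(Y|X) = 1.4256 bits, H(X,Y) = 2.5797 bits

Marginal of X (row sums):
  P(X=0) = 1/9 + 5/27 + 8/27 = 16/27
  P(X=1) = 0 + 0 + 1/27 = 1/27
  P(X=2) = 0 + 0 + 0 = 0
  P(X=3) = 2/27 + 1/9 + 5/27 = 10/27
H(X) = -[(16/27)·log₂(16/27) + (1/27)·log₂(1/27) + (10/27)·log₂(10/27)]   (outcomes with P = 0 contribute 0)
  = 0.44734 + 0.17611 + 0.53073 = 1.1542 bits

H(Y|X) = Σ_x P(x)·H(Y|X=x):
  X=0: P(X=0) = 16/27, P(Y|X=0) = (3/16, 5/16, 1/2) → H(Y|X=0) = 1.47722
  X=1: P(X=1) = 1/27, P(Y|X=1) = (0, 0, 1) → H(Y|X=1) = 0.00000
  X=2: P(X=2) = 0 → contributes 0
  X=3: P(X=3) = 10/27, P(Y|X=3) = (1/5, 3/10, 1/2) → H(Y|X=3) = 1.48548
H(Y|X) = (16/27)·1.47722 + (1/27)·0.00000 + (10/27)·1.48548 = 1.4256 bits

H(X,Y) = -Σ_{x,y} P(x,y) log₂ P(x,y). Per-cell terms -P(x,y)·log₂P(x,y):
  X=0: 0.35221, 0.45055, 0.51997
  X=1: 0.00000, 0.00000, 0.17611
  X=2: 0.00000, 0.00000, 0.00000
  X=3: 0.27814, 0.35221, 0.45055
  (cells with P = 0 contribute 0)
Sum of the 12 terms: H(X,Y) = 2.5797 bits

Chain rule check:
  H(X) + H(Y|X) = 1.1542 + 1.4256 = 2.5798 bits
  H(X,Y) = 2.5797 bits
✓ Chain rule verified (Δ = 0.0001 is 4-dp rounding noise: each of the three values was rounded independently).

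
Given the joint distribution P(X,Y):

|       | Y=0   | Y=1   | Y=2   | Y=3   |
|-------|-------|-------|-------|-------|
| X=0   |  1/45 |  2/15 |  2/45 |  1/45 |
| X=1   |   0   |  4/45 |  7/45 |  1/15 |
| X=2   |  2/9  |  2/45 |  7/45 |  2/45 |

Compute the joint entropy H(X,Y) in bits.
3.1188 bits

H(X,Y) = -Σ_{x,y} P(x,y) log₂ P(x,y). Per-cell terms -P(x,y)·log₂P(x,y):
  X=0: 0.12204, 0.38759, 0.19964, 0.12204
  X=1: 0.00000, 0.31039, 0.41759, 0.26046
  X=2: 0.48221, 0.19964, 0.41759, 0.19964
  (cells with P = 0 contribute 0)
Sum of the 12 terms: H(X,Y) = 3.1188 bits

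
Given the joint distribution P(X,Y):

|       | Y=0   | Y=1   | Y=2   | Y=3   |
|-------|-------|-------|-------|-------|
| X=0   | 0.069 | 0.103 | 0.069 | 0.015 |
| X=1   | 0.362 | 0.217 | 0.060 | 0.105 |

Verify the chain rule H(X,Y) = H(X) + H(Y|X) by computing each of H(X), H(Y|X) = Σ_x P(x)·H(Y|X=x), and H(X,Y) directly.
H(X) = 0.8207 bits, H(Y|X) = 1.7342 bits, H(X,Y) = 2.5549 bits

Marginal of X (row sums):
  P(X=0) = 0.069 + 0.103 + 0.069 + 0.015 = 0.256
  P(X=1) = 0.362 + 0.217 + 0.060 + 0.105 = 0.744
H(X) = -[0.256·log₂(0.256) + 0.744·log₂(0.744)]
  = 0.5032408 + 0.3174094 = 0.8207 bits

H(Y|X) = Σ_x P(x)·H(Y|X=x):
  X=0: P(X=0) = 0.256, P(Y|X=0) = (69/256, 103/256, 69/256, 15/256) → H(Y|X=0) = 1.7879325
  X=1: P(X=1) = 0.744, P(Y|X=1) = (181/372, 7/24, 5/62, 35/248) → H(Y|X=1) = 1.7157582
H(Y|X) = 0.256·1.7879325 + 0.744·1.7157582 = 1.7342 bits

H(X,Y) = -Σ_{x,y} P(x,y) log₂ P(x,y). Per-cell terms -P(x,y)·log₂P(x,y):
  X=0: 0.2661509, 0.3377662, 0.2661509, 0.0908834
  X=1: 0.5306697, 0.4783186, 0.2435336, 0.3414116
Sum of the 8 terms: H(X,Y) = 2.5549 bits

Chain rule check:
  H(X) + H(Y|X) = 0.8207 + 1.7342 = 2.5549 bits
  H(X,Y) = 2.5549 bits
✓ Chain rule verified.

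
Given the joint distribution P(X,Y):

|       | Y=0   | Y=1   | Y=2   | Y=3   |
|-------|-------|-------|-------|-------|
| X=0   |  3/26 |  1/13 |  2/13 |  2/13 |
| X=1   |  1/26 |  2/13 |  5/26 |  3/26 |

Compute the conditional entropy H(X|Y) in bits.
0.9450 bits

H(X|Y) = H(X,Y) - H(Y)

H(X,Y) = -Σ_{x,y} P(x,y) log₂ P(x,y). Per-cell terms -P(x,y)·log₂P(x,y):
  X=0: 0.359478, 0.284649, 0.415452, 0.415452
  X=1: 0.180786, 0.415452, 0.457406, 0.359478
Sum of the 8 terms: H(X,Y) = 2.88815 bits

Marginal of Y (column sums):
  P(Y=0) = 3/26 + 1/26 = 2/13
  P(Y=1) = 1/13 + 2/13 = 3/13
  P(Y=2) = 2/13 + 5/26 = 9/26
  P(Y=3) = 2/13 + 3/26 = 7/26
H(Y) = -[(2/13)·log₂(2/13) + (3/13)·log₂(3/13) + (9/26)·log₂(9/26) + (7/26)·log₂(7/26)]
  = 0.415452 + 0.488187 + 0.529794 + 0.509677 = 1.94311 bits

H(X|Y) = H(X,Y) - H(Y) = 2.88815 - 1.94311 = 0.9450 bits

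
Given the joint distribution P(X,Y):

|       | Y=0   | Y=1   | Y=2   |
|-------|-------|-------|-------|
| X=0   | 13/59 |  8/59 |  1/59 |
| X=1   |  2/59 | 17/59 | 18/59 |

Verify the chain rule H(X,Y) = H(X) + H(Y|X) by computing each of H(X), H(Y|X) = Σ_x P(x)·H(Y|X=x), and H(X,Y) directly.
H(X) = 0.9529 bits, H(Y|X) = 1.2238 bits, H(X,Y) = 2.1767 bits

Marginal of X (row sums):
  P(X=0) = 13/59 + 8/59 + 1/59 = 22/59
  P(X=1) = 2/59 + 17/59 + 18/59 = 37/59
H(X) = -[(22/59)·log₂(22/59) + (37/59)·log₂(37/59)]
  = 0.53069 + 0.42217 = 0.9529 bits

H(Y|X) = Σ_x P(x)·H(Y|X=x):
  X=0: P(X=0) = 22/59, P(Y|X=0) = (13/22, 4/11, 1/22) → H(Y|X=0) = 1.18190
  X=1: P(X=1) = 37/59, P(Y|X=1) = (2/37, 17/37, 18/37) → H(Y|X=1) = 1.24876
H(Y|X) = (22/59)·1.18190 + (37/59)·1.24876 = 1.2238 bits

H(X,Y) = -Σ_{x,y} P(x,y) log₂ P(x,y). Per-cell terms -P(x,y)·log₂P(x,y):
  X=0: 0.48082, 0.39087, 0.09971
  X=1: 0.16551, 0.51726, 0.52252
Sum of the 6 terms: H(X,Y) = 2.1767 bits

Chain rule check:
  H(X) + H(Y|X) = 0.9529 + 1.2238 = 2.1767 bits
  H(X,Y) = 2.1767 bits
✓ Chain rule verified.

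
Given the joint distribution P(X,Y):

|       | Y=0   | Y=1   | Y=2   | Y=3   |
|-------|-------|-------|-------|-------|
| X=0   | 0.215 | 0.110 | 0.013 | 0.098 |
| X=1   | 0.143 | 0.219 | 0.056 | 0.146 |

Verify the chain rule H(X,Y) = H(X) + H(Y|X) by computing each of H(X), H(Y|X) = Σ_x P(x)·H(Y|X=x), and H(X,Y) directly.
H(X) = 0.9881 bits, H(Y|X) = 1.7680 bits, H(X,Y) = 2.7562 bits

Marginal of X (row sums):
  P(X=0) = 0.215 + 0.110 + 0.013 + 0.098 = 0.436
  P(X=1) = 0.143 + 0.219 + 0.056 + 0.146 = 0.564
H(X) = -[0.436·log₂(0.436) + 0.564·log₂(0.564)]
  = 0.522154 + 0.465995 = 0.9881 bits

H(Y|X) = Σ_x P(x)·H(Y|X=x):
  X=0: P(X=0) = 0.436, P(Y|X=0) = (215/436, 55/218, 13/436, 49/218) → H(Y|X=0) = 1.639381
  X=1: P(X=1) = 0.564, P(Y|X=1) = (143/564, 73/188, 14/141, 73/282) → H(Y|X=1) = 1.867448
H(Y|X) = 0.436·1.639381 + 0.564·1.867448 = 1.7680 bits

H(X,Y) = -Σ_{x,y} P(x,y) log₂ P(x,y). Per-cell terms -P(x,y)·log₂P(x,y):
  X=0: 0.476782, 0.350287, 0.081449, 0.328405
  X=1: 0.401246, 0.479828, 0.232872, 0.405290
Sum of the 8 terms: H(X,Y) = 2.7562 bits

Chain rule check:
  H(X) + H(Y|X) = 0.9881 + 1.7680 = 2.7561 bits
  H(X,Y) = 2.7562 bits
✓ Chain rule verified (Δ = 0.0001 is 4-dp rounding noise: each of the three values was rounded independently).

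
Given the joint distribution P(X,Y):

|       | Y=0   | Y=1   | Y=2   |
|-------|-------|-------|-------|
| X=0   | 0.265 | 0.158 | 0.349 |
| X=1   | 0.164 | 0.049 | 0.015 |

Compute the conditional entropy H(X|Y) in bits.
0.6653 bits

H(X|Y) = H(X,Y) - H(Y)

H(X,Y) = -Σ_{x,y} P(x,y) log₂ P(x,y). Per-cell terms -P(x,y)·log₂P(x,y):
  X=0: 0.5077, 0.4206, 0.5300
  X=1: 0.4278, 0.2132, 0.0909
Sum of the 6 terms: H(X,Y) = 2.1902 bits

Marginal of Y (column sums):
  P(Y=0) = 0.265 + 0.164 = 0.429
  P(Y=1) = 0.158 + 0.049 = 0.207
  P(Y=2) = 0.349 + 0.015 = 0.364
H(Y) = -[0.429·log₂(0.429) + 0.207·log₂(0.207) + 0.364·log₂(0.364)]
  = 0.5238 + 0.4704 + 0.5307 = 1.5249 bits

H(X|Y) = H(X,Y) - H(Y) = 2.1902 - 1.5249 = 0.6653 bits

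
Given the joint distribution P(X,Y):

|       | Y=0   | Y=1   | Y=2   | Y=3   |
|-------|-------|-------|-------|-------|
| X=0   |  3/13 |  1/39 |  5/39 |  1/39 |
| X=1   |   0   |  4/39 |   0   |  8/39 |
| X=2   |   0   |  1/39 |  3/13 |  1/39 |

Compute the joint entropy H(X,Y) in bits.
2.7042 bits

H(X,Y) = -Σ_{x,y} P(x,y) log₂ P(x,y). Per-cell terms -P(x,y)·log₂P(x,y):
  X=0: 0.488187, 0.135523, 0.379933, 0.135523
  X=1: 0.000000, 0.336964, 0.000000, 0.468800
  X=2: 0.000000, 0.135523, 0.488187, 0.135523
  (cells with P = 0 contribute 0)
Sum of the 12 terms: H(X,Y) = 2.7042 bits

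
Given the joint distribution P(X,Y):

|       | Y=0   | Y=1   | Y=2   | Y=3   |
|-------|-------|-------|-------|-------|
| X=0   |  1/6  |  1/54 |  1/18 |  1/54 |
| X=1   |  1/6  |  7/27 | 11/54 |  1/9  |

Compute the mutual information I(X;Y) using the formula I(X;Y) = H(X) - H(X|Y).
0.1231 bits

I(X;Y) = H(X) - H(X|Y)

Marginal of X (row sums):
  P(X=0) = 1/6 + 1/54 + 1/18 + 1/54 = 7/27
  P(X=1) = 1/6 + 7/27 + 11/54 + 1/9 = 20/27
H(X) = -[(7/27)·log₂(7/27) + (20/27)·log₂(20/27)]
  = 0.5049 + 0.3207 = 0.8256 bits

Marginal of Y (column sums):
  P(Y=0) = 1/6 + 1/6 = 1/3
  P(Y=1) = 1/54 + 7/27 = 5/18
  P(Y=2) = 1/18 + 11/54 = 7/27
  P(Y=3) = 1/54 + 1/9 = 7/54
H(X|Y) = Σ_y P(y)·H(X|Y=y):
  Y=0: P(Y=0) = 1/3, P(X|Y=0) = (1/2, 1/2) → H(X|Y=0) = 1.0000
  Y=1: P(Y=1) = 5/18, P(X|Y=1) = (1/15, 14/15) → H(X|Y=1) = 0.3534
  Y=2: P(Y=2) = 7/27, P(X|Y=2) = (3/14, 11/14) → H(X|Y=2) = 0.7496
  Y=3: P(Y=3) = 7/54, P(X|Y=3) = (1/7, 6/7) → H(X|Y=3) = 0.5917
H(X|Y) = (1/3)·1.0000 + (5/18)·0.3534 + (7/27)·0.7496 + (7/54)·0.5917 = 0.7025 bits

I(X;Y) = H(X) - H(X|Y) = 0.8256 - 0.7025 = 0.1231 bits

Cross-check via I(X;Y) = H(X) + H(Y) - H(X,Y): computing H(Y) from the column sums and H(X,Y) from the 8 cells in the same way gives H(Y) = 1.9287 bits and H(X,Y) = 2.6312 bits, so
I(X;Y) = 0.8256 + 1.9287 - 2.6312 = 0.1231 bits ✓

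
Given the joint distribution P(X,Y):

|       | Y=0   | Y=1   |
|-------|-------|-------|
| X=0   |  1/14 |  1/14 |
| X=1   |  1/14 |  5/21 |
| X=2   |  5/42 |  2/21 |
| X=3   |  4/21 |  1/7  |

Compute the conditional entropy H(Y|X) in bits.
0.9249 bits

H(Y|X) = H(X,Y) - H(X)

H(X,Y) = -Σ_{x,y} P(x,y) log₂ P(x,y). Per-cell terms -P(x,y)·log₂P(x,y):
  X=0: 0.2719539, 0.2719539
  X=1: 0.2719539, 0.4929498
  X=2: 0.3655225, 0.3230778
  X=3: 0.4556795, 0.4010507
Sum of the 8 terms: H(X,Y) = 2.854142 bits

Marginal of X (row sums):
  P(X=0) = 1/14 + 1/14 = 1/7
  P(X=1) = 1/14 + 5/21 = 13/42
  P(X=2) = 5/42 + 2/21 = 3/14
  P(X=3) = 4/21 + 1/7 = 1/3
H(X) = -[(1/7)·log₂(1/7) + (13/42)·log₂(13/42) + (3/14)·log₂(3/14) + (1/3)·log₂(1/3)]
  = 0.4010507 + 0.5236764 + 0.4762269 + 0.5283208 = 1.929275 bits

H(Y|X) = H(X,Y) - H(X) = 2.854142 - 1.929275 = 0.9249 bits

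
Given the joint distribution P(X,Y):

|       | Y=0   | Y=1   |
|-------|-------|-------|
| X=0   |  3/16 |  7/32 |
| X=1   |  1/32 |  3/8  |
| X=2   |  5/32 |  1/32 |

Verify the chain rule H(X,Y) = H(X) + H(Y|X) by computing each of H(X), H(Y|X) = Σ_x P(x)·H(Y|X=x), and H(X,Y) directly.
H(X) = 1.5087 bits, H(Y|X) = 0.6853 bits, H(X,Y) = 2.1940 bits

Marginal of X (row sums):
  P(X=0) = 3/16 + 7/32 = 13/32
  P(X=1) = 1/32 + 3/8 = 13/32
  P(X=2) = 5/32 + 1/32 = 3/16
H(X) = -[(13/32)·log₂(13/32) + (13/32)·log₂(13/32) + (3/16)·log₂(3/16)]
  = 0.527946 + 0.527946 + 0.452820 = 1.5087 bits

H(Y|X) = Σ_x P(x)·H(Y|X=x):
  X=0: P(X=0) = 13/32, P(Y|X=0) = (6/13, 7/13) → H(Y|X=0) = 0.995727
  X=1: P(X=1) = 13/32, P(Y|X=1) = (1/13, 12/13) → H(Y|X=1) = 0.391244
  X=2: P(X=2) = 3/16, P(Y|X=2) = (5/6, 1/6) → H(Y|X=2) = 0.650022
H(Y|X) = (13/32)·0.995727 + (13/32)·0.391244 + (3/16)·0.650022 = 0.6853 bits

H(X,Y) = -Σ_{x,y} P(x,y) log₂ P(x,y). Per-cell terms -P(x,y)·log₂P(x,y):
  X=0: 0.452820, 0.479641
  X=1: 0.156250, 0.530639
  X=2: 0.418449, 0.156250
Sum of the 6 terms: H(X,Y) = 2.1940 bits

Chain rule check:
  H(X) + H(Y|X) = 1.5087 + 0.6853 = 2.1940 bits
  H(X,Y) = 2.1940 bits
✓ Chain rule verified.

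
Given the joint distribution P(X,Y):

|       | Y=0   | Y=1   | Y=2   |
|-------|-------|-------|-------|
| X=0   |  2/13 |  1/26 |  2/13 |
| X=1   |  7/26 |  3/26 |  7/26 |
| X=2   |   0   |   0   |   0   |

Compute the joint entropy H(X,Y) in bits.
2.3905 bits

H(X,Y) = -Σ_{x,y} P(x,y) log₂ P(x,y). Per-cell terms -P(x,y)·log₂P(x,y):
  X=0: 0.41545, 0.18079, 0.41545
  X=1: 0.50968, 0.35948, 0.50968
  X=2: 0.00000, 0.00000, 0.00000
  (cells with P = 0 contribute 0)
Sum of the 9 terms: H(X,Y) = 2.3905 bits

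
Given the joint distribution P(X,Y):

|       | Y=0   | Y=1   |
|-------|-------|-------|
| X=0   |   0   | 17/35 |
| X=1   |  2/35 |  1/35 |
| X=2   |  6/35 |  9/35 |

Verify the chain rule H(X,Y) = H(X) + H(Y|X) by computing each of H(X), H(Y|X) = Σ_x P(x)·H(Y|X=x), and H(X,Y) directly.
H(X) = 1.3337 bits, H(Y|X) = 0.4948 bits, H(X,Y) = 1.8285 bits

Marginal of X (row sums):
  P(X=0) = 0 + 17/35 = 17/35
  P(X=1) = 2/35 + 1/35 = 3/35
  P(X=2) = 6/35 + 9/35 = 3/7
H(X) = -[(17/35)·log₂(17/35) + (3/35)·log₂(3/35) + (3/7)·log₂(3/7)]
  = 0.50603 + 0.30380 + 0.52388 = 1.3337 bits

H(Y|X) = Σ_x P(x)·H(Y|X=x):
  X=0: P(X=0) = 17/35, P(Y|X=0) = (0, 1) → H(Y|X=0) = 0.00000
  X=1: P(X=1) = 3/35, P(Y|X=1) = (2/3, 1/3) → H(Y|X=1) = 0.91830
  X=2: P(X=2) = 3/7, P(Y|X=2) = (2/5, 3/5) → H(Y|X=2) = 0.97095
H(Y|X) = (17/35)·0.00000 + (3/35)·0.91830 + (3/7)·0.97095 = 0.4948 bits

H(X,Y) = -Σ_{x,y} P(x,y) log₂ P(x,y). Per-cell terms -P(x,y)·log₂P(x,y):
  X=0: 0.00000, 0.50603
  X=1: 0.23596, 0.14655
  X=2: 0.43617, 0.50383
  (cells with P = 0 contribute 0)
Sum of the 6 terms: H(X,Y) = 1.8285 bits

Chain rule check:
  H(X) + H(Y|X) = 1.3337 + 0.4948 = 1.8285 bits
  H(X,Y) = 1.8285 bits
✓ Chain rule verified.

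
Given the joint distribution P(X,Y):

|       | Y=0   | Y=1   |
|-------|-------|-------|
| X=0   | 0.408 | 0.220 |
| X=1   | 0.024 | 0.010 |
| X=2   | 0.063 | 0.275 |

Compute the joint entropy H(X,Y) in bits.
1.9673 bits

H(X,Y) = -Σ_{x,y} P(x,y) log₂ P(x,y). Per-cell terms -P(x,y)·log₂P(x,y):
  X=0: 0.5277, 0.4806
  X=1: 0.1291, 0.0664
  X=2: 0.2513, 0.5122
Sum of the 6 terms: H(X,Y) = 1.9673 bits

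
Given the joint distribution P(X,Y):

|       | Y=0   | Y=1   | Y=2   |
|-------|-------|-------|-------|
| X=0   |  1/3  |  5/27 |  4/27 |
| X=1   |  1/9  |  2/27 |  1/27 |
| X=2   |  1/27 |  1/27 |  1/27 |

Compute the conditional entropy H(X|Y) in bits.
1.2119 bits

H(X|Y) = H(X,Y) - H(Y)

H(X,Y) = -Σ_{x,y} P(x,y) log₂ P(x,y). Per-cell terms -P(x,y)·log₂P(x,y):
  X=0: 0.52832, 0.45055, 0.40813
  X=1: 0.35221, 0.27814, 0.17611
  X=2: 0.17611, 0.17611, 0.17611
Sum of the 9 terms: H(X,Y) = 2.7218 bits

Marginal of Y (column sums):
  P(Y=0) = 1/3 + 1/9 + 1/27 = 13/27
  P(Y=1) = 5/27 + 2/27 + 1/27 = 8/27
  P(Y=2) = 4/27 + 1/27 + 1/27 = 2/9
H(Y) = -[(13/27)·log₂(13/27) + (8/27)·log₂(8/27) + (2/9)·log₂(2/9)]
  = 0.50770 + 0.51997 + 0.48221 = 1.5099 bits

H(X|Y) = H(X,Y) - H(Y) = 2.7218 - 1.5099 = 1.2119 bits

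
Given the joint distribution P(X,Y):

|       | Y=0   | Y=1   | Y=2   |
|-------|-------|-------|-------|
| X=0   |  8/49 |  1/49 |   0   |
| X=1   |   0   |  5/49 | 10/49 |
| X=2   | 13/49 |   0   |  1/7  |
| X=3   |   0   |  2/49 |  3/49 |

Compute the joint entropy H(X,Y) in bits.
2.6894 bits

H(X,Y) = -Σ_{x,y} P(x,y) log₂ P(x,y). Per-cell terms -P(x,y)·log₂P(x,y):
  X=0: 0.42689, 0.11459, 0.00000
  X=1: 0.00000, 0.33600, 0.46791
  X=2: 0.50787, 0.00000, 0.40105
  X=3: 0.00000, 0.18836, 0.24672
  (cells with P = 0 contribute 0)
Sum of the 12 terms: H(X,Y) = 2.6894 bits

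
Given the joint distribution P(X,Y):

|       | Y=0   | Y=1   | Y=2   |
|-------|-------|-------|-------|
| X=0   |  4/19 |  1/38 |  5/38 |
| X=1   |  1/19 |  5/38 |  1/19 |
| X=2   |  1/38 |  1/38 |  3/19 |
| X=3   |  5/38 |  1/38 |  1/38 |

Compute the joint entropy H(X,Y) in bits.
3.1864 bits

H(X,Y) = -Σ_{x,y} P(x,y) log₂ P(x,y). Per-cell terms -P(x,y)·log₂P(x,y):
  X=0: 0.4732, 0.1381, 0.3850
  X=1: 0.2236, 0.3850, 0.2236
  X=2: 0.1381, 0.1381, 0.4205
  X=3: 0.3850, 0.1381, 0.1381
Sum of the 12 terms: H(X,Y) = 3.1864 bits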